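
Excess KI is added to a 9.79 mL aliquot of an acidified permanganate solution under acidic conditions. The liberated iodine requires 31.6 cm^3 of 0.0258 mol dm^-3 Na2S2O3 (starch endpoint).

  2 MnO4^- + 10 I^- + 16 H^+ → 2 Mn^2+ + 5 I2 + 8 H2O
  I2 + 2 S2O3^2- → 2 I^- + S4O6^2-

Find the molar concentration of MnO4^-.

0.0167 mol/L

n(S2O3^2-) = 0.0316 × 0.0258 = 8.15 × 10^-4 mol
n(I2) = n(S2O3^2-)/2 = 4.08 × 10^-4 mol
From the 2:5 ratio, n(MnO4^-) in the aliquot = 2/5 × 4.08 × 10^-4 = 1.63 × 10^-4 mol
[MnO4^-] = 1.63 × 10^-4 / 0.00979 = 0.0167 mol/L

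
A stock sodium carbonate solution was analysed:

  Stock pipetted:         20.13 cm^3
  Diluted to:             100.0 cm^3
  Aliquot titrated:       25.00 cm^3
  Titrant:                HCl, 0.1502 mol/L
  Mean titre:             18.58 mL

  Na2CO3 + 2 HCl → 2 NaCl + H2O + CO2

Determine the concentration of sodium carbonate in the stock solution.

0.2773 mol/L

n(HCl) = 0.01858 × 0.1502 = 2.791 × 10^-3 mol
From the 1:2 ratio, n(Na2CO3) in the aliquot = 1/2 × 2.791 × 10^-3 = 1.395 × 10^-3 mol
[Na2CO3]_dilute = 1.395 × 10^-3 / 0.02500 = 0.05581 mol/L
Dilution factor = 100.0 / 20.13 = 4.968
[Na2CO3]_stock = 0.05581 × 4.968 = 0.2773 mol/L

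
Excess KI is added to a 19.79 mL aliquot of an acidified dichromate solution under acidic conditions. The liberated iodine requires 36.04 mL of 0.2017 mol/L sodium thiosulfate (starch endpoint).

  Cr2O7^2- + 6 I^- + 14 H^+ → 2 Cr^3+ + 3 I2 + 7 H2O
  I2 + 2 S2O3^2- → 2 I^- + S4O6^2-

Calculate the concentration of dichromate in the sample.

0.06122 mol/L

n(S2O3^2-) = 0.03604 × 0.2017 = 7.269 × 10^-3 mol
n(I2) = n(S2O3^2-)/2 = 3.635 × 10^-3 mol
From the 1:3 ratio, n(Cr2O7^2-) in the aliquot = 1/3 × 3.635 × 10^-3 = 1.212 × 10^-3 mol
[Cr2O7^2-] = 1.212 × 10^-3 / 0.01979 = 0.06122 mol/L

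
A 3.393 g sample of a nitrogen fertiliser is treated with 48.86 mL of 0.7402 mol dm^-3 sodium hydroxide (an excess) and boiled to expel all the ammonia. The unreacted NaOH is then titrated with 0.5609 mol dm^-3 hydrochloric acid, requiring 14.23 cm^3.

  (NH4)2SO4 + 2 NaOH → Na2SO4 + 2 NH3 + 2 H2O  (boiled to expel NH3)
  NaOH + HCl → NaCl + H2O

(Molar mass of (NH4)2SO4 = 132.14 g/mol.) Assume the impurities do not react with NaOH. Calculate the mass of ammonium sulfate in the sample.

1.862 g

n(NaOH) added = 0.04886 × 0.7402 = 0.03617 mol
n(HCl) used in back-titration = 0.01423 × 0.5609 = 7.982 × 10^-3 mol
n(NaOH) left over = 7.982 × 10^-3 mol (1:1 ratio)
n(NaOH) consumed by analyte = 0.03617 − 7.982 × 10^-3 = 0.02818 mol
From the 1:2 ratio, n((NH4)2SO4) = 1/2 × 0.02818 = 0.01409 mol
mass of (NH4)2SO4 = 0.01409 × 132.14 = 1.862 g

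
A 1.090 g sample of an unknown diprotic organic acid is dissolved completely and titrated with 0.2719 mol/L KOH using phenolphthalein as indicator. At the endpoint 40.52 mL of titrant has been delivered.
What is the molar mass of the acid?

197.9 g/mol

n(KOH) = 0.04052 L × 0.2719 mol/L = 0.01102 mol
From the 1:2 ratio, n(H2A) = 1/2 × 0.01102 = 5.509 × 10^-3 mol
M = m / n = 1.090 g / 5.509 × 10^-3 mol = 197.9 g/mol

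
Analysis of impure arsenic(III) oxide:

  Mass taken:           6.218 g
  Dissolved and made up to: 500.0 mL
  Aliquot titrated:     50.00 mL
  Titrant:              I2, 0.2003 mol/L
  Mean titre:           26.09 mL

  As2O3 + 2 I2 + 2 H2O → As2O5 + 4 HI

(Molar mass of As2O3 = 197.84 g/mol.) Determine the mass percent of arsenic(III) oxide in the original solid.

n(I2) per titration = 0.02609 × 0.2003 = 5.226 × 10^-3 mol
From the 1:2 ratio, n(As2O3) in each aliquot = 1/2 × 5.226 × 10^-3 = 2.613 × 10^-3 mol
n(As2O3) in the whole flask = 2.613 × 10^-3 × 500.0/50.00 = 0.02613 mol
mass of As2O3 = 0.02613 × 197.84 = 5.169 g
% As2O3 = 5.169 / 6.218 × 100 = 83.14 %

83.14 %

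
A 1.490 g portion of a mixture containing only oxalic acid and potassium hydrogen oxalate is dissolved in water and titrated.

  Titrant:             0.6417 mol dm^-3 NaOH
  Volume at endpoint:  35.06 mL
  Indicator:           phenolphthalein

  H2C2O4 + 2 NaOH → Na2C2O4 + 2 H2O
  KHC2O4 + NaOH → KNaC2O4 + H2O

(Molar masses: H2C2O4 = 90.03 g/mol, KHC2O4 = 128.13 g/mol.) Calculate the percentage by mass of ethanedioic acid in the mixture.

n(NaOH) = 0.03506 × 0.6417 = 0.02250 mol
Let x = n(H2C2O4), y = n(KHC2O4).
Titrant: 2x + 1y = 0.02250;  mass: 90.03x + 128.13y = 1.490
Solving, x = 8.378 × 10^-3 mol, y = 5.742 × 10^-3 mol
mass of H2C2O4 = 8.378 × 10^-3 × 90.03 = 0.7543 g
% H2C2O4 = 0.7543 / 1.490 × 100 = 50.62 %

50.62 %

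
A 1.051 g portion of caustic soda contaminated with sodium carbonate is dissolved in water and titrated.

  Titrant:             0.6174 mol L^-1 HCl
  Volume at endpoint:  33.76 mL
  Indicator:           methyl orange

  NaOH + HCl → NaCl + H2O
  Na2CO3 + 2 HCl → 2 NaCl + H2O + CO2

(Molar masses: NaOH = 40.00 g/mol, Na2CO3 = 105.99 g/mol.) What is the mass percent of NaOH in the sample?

15.70 %

n(HCl) = 0.03376 × 0.6174 = 0.02084 mol
Let x = n(NaOH), y = n(Na2CO3).
Titrant: 1x + 2y = 0.02084;  mass: 40.00x + 105.99y = 1.051
Solving, x = 4.124 × 10^-3 mol, y = 8.359 × 10^-3 mol
mass of NaOH = 4.124 × 10^-3 × 40.00 = 0.1650 g
% NaOH = 0.1650 / 1.051 × 100 = 15.70 %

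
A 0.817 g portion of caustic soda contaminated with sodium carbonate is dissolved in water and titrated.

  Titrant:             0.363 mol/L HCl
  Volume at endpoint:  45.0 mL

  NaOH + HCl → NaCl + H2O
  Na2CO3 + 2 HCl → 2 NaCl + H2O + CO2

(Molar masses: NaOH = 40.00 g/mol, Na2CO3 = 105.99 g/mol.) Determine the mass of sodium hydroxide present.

n(HCl) = 0.0450 × 0.363 = 0.0163 mol
Let x = n(NaOH), y = n(Na2CO3).
Titrant: 1x + 2y = 0.0163;  mass: 40.00x + 105.99y = 0.817
Solving, x = 3.75 × 10^-3 mol, y = 6.29 × 10^-3 mol
mass of NaOH = 3.75 × 10^-3 × 40.00 = 0.150 g

0.150 g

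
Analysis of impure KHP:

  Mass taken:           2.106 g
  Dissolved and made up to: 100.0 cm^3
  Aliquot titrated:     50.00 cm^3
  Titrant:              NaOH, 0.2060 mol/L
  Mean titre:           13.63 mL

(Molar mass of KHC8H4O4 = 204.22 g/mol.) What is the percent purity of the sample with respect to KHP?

54.45 %

KHC8H4O4 + NaOH → KNaC8H4O4 + H2O
n(NaOH) per titration = 0.01363 × 0.2060 = 2.808 × 10^-3 mol
n(KHC8H4O4) in each aliquot = 2.808 × 10^-3 mol (1:1 ratio)
n(KHC8H4O4) in the whole flask = 2.808 × 10^-3 × 100.0/50.00 = 5.616 × 10^-3 mol
mass of KHC8H4O4 = 5.616 × 10^-3 × 204.22 = 1.147 g
% KHC8H4O4 = 1.147 / 2.106 × 100 = 54.45 %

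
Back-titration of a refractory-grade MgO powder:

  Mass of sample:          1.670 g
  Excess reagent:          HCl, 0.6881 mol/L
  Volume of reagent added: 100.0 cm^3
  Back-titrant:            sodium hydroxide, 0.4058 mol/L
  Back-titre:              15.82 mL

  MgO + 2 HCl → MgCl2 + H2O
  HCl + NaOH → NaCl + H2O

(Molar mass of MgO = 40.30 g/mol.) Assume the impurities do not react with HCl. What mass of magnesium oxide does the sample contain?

n(HCl) added = 0.1000 × 0.6881 = 0.06881 mol
n(NaOH) used in back-titration = 0.01582 × 0.4058 = 6.420 × 10^-3 mol
n(HCl) left over = 6.420 × 10^-3 mol (1:1 ratio)
n(HCl) consumed by analyte = 0.06881 − 6.420 × 10^-3 = 0.06239 mol
From the 1:2 ratio, n(MgO) = 1/2 × 0.06239 = 0.03120 mol
mass of MgO = 0.03120 × 40.30 = 1.257 g

1.257 g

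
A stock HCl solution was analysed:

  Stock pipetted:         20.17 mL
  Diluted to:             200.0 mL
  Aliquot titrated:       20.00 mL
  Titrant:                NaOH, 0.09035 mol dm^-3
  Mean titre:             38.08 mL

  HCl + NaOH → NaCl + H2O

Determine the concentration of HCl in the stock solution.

n(NaOH) = 0.03808 × 0.09035 = 3.441 × 10^-3 mol
n(HCl) in the aliquot = 3.441 × 10^-3 mol (1:1 ratio)
[HCl]_dilute = 3.441 × 10^-3 / 0.02000 = 0.1720 mol/L
Dilution factor = 200.0 / 20.17 = 9.916
[HCl]_stock = 0.1720 × 9.916 = 1.706 mol/L

1.706 mol/L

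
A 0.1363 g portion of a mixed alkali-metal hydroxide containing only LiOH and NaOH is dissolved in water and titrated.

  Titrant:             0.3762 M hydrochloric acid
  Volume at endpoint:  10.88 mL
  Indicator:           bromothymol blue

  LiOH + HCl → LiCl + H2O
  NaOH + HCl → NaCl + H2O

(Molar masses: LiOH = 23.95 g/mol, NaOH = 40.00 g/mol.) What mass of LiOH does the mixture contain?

0.04092 g

n(HCl) = 0.01088 × 0.3762 = 4.093 × 10^-3 mol
Let x = n(LiOH), y = n(NaOH).
Titrant: 1x + 1y = 4.093 × 10^-3;  mass: 23.95x + 40.00y = 0.1363
Solving, x = 1.709 × 10^-3 mol, y = 2.385 × 10^-3 mol
mass of LiOH = 1.709 × 10^-3 × 23.95 = 0.04092 g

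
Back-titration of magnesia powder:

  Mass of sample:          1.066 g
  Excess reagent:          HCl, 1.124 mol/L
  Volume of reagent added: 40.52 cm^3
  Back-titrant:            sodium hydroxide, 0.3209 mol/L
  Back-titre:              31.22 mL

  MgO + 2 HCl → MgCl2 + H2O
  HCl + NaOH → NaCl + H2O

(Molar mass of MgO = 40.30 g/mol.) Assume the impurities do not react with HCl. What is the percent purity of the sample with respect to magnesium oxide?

67.15 %

n(HCl) added = 0.04052 × 1.124 = 0.04554 mol
n(NaOH) used in back-titration = 0.03122 × 0.3209 = 0.01002 mol
n(HCl) left over = 0.01002 mol (1:1 ratio)
n(HCl) consumed by analyte = 0.04554 − 0.01002 = 0.03553 mol
From the 1:2 ratio, n(MgO) = 1/2 × 0.03553 = 0.01776 mol
mass of MgO = 0.01776 × 40.30 = 0.7158 g
% MgO = 0.7158 / 1.066 × 100 = 67.15 %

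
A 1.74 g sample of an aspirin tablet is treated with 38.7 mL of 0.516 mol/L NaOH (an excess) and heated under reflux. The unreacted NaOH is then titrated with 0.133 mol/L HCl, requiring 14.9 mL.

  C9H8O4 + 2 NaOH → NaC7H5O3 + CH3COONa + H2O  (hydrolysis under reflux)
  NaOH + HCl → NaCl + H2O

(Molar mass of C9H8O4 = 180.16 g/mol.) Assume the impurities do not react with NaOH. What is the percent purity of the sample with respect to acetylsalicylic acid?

93.1 %

n(NaOH) added = 0.0387 × 0.516 = 0.0200 mol
n(HCl) used in back-titration = 0.0149 × 0.133 = 1.98 × 10^-3 mol
n(NaOH) left over = 1.98 × 10^-3 mol (1:1 ratio)
n(NaOH) consumed by analyte = 0.0200 − 1.98 × 10^-3 = 0.0180 mol
From the 1:2 ratio, n(C9H8O4) = 1/2 × 0.0180 = 8.99 × 10^-3 mol
mass of C9H8O4 = 8.99 × 10^-3 × 180.16 = 1.62 g
% C9H8O4 = 1.62 / 1.74 × 100 = 93.1 %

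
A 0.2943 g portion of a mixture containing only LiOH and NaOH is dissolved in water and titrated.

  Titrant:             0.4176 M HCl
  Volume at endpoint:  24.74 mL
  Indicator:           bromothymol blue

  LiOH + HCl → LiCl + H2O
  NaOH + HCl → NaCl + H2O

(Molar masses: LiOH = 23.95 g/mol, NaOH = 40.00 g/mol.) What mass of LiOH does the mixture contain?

0.1775 g

n(HCl) = 0.02474 × 0.4176 = 0.01033 mol
Let x = n(LiOH), y = n(NaOH).
Titrant: 1x + 1y = 0.01033;  mass: 23.95x + 40.00y = 0.2943
Solving, x = 7.412 × 10^-3 mol, y = 2.920 × 10^-3 mol
mass of LiOH = 7.412 × 10^-3 × 23.95 = 0.1775 g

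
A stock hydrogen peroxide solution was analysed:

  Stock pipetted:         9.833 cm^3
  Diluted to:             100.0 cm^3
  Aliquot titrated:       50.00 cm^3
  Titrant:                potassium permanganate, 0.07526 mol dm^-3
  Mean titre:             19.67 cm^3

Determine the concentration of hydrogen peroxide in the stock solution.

0.7528 mol/L

2 MnO4^- + 5 H2O2 + 6 H^+ → 2 Mn^2+ + 5 O2 + 8 H2O
n(KMnO4) = 0.01967 × 0.07526 = 1.480 × 10^-3 mol
From the 5:2 ratio, n(H2O2) in the aliquot = 5/2 × 1.480 × 10^-3 = 3.701 × 10^-3 mol
[H2O2]_dilute = 3.701 × 10^-3 / 0.05000 = 0.07402 mol/L
Dilution factor = 100.0 / 9.833 = 10.17
[H2O2]_stock = 0.07402 × 10.17 = 0.7528 mol/L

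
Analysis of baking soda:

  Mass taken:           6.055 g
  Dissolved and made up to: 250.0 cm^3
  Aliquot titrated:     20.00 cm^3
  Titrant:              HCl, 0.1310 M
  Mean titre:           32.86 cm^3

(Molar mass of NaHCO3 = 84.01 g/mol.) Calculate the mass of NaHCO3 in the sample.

NaHCO3 + HCl → NaCl + H2O + CO2
n(HCl) per titration = 0.03286 × 0.1310 = 4.305 × 10^-3 mol
n(NaHCO3) in each aliquot = 4.305 × 10^-3 mol (1:1 ratio)
n(NaHCO3) in the whole flask = 4.305 × 10^-3 × 250.0/20.00 = 0.05381 mol
mass of NaHCO3 = 0.05381 × 84.01 = 4.520 g

4.520 g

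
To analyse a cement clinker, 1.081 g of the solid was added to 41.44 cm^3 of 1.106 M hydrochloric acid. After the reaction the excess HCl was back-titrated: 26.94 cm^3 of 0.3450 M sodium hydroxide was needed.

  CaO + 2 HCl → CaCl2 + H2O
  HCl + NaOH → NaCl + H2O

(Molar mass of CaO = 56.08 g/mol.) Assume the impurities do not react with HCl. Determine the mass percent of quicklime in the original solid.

n(HCl) added = 0.04144 × 1.106 = 0.04583 mol
n(NaOH) used in back-titration = 0.02694 × 0.3450 = 9.294 × 10^-3 mol
n(HCl) left over = 9.294 × 10^-3 mol (1:1 ratio)
n(HCl) consumed by analyte = 0.04583 − 9.294 × 10^-3 = 0.03654 mol
From the 1:2 ratio, n(CaO) = 1/2 × 0.03654 = 0.01827 mol
mass of CaO = 0.01827 × 56.08 = 1.025 g
% CaO = 1.025 / 1.081 × 100 = 94.78 %

94.78 %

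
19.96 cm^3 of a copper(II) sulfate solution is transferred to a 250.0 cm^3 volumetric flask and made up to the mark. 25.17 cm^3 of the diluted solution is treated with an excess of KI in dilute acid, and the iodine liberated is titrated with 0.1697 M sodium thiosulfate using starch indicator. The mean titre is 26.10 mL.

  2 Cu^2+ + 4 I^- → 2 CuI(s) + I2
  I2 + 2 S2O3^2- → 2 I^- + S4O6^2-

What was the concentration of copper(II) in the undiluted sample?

2.204 M

n(S2O3^2-) = 0.02610 × 0.1697 = 4.429 × 10^-3 mol
n(I2) = n(S2O3^2-)/2 = 2.215 × 10^-3 mol
From the 2:1 ratio, n(Cu2+) in the aliquot = 2/1 × 2.215 × 10^-3 = 4.429 × 10^-3 mol
[Cu2+]_dilute = 4.429 × 10^-3 / 0.02517 = 0.1760 mol/L
[Cu2+]_original = 0.1760 × 250.0/19.96 = 2.204 mol/L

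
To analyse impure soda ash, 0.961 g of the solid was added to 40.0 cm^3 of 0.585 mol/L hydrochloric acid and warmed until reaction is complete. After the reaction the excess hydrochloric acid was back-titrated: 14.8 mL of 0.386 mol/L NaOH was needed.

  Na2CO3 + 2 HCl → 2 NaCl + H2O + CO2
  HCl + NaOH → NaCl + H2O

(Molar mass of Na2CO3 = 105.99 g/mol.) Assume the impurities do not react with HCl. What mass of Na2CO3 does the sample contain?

n(HCl) added = 0.0400 × 0.585 = 0.0234 mol
n(NaOH) used in back-titration = 0.0148 × 0.386 = 5.71 × 10^-3 mol
n(HCl) left over = 5.71 × 10^-3 mol (1:1 ratio)
n(HCl) consumed by analyte = 0.0234 − 5.71 × 10^-3 = 0.0177 mol
From the 1:2 ratio, n(Na2CO3) = 1/2 × 0.0177 = 8.84 × 10^-3 mol
mass of Na2CO3 = 8.84 × 10^-3 × 105.99 = 0.937 g

0.937 g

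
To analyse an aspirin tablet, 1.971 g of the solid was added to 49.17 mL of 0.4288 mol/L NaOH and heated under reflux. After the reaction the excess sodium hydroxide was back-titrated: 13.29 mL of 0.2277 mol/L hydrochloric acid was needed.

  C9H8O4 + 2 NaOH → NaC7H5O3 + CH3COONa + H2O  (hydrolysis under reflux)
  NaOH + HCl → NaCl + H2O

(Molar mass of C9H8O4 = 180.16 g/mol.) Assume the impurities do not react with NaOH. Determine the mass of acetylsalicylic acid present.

n(NaOH) added = 0.04917 × 0.4288 = 0.02108 mol
n(HCl) used in back-titration = 0.01329 × 0.2277 = 3.026 × 10^-3 mol
n(NaOH) left over = 3.026 × 10^-3 mol (1:1 ratio)
n(NaOH) consumed by analyte = 0.02108 − 3.026 × 10^-3 = 0.01806 mol
From the 1:2 ratio, n(C9H8O4) = 1/2 × 0.01806 = 9.029 × 10^-3 mol
mass of C9H8O4 = 9.029 × 10^-3 × 180.16 = 1.627 g

1.627 g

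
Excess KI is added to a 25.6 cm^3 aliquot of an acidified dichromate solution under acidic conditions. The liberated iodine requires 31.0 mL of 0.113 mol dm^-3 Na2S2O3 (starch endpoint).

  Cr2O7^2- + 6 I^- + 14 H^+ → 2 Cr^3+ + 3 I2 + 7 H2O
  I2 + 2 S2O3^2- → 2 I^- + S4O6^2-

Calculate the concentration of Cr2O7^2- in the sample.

n(S2O3^2-) = 0.0310 × 0.113 = 3.50 × 10^-3 mol
n(I2) = n(S2O3^2-)/2 = 1.75 × 10^-3 mol
From the 1:3 ratio, n(Cr2O7^2-) in the aliquot = 1/3 × 1.75 × 10^-3 = 5.84 × 10^-4 mol
[Cr2O7^2-] = 5.84 × 10^-4 / 0.0256 = 0.0228 mol/L

0.0228 mol/L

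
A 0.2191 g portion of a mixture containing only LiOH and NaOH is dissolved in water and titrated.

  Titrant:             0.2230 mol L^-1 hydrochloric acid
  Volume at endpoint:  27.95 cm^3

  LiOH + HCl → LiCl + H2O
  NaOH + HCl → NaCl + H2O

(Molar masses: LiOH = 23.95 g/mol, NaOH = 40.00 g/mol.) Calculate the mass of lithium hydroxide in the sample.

n(HCl) = 0.02795 × 0.2230 = 6.233 × 10^-3 mol
Let x = n(LiOH), y = n(NaOH).
Titrant: 1x + 1y = 6.233 × 10^-3;  mass: 23.95x + 40.00y = 0.2191
Solving, x = 1.882 × 10^-3 mol, y = 4.350 × 10^-3 mol
mass of LiOH = 1.882 × 10^-3 × 23.95 = 0.04509 g

0.04509 g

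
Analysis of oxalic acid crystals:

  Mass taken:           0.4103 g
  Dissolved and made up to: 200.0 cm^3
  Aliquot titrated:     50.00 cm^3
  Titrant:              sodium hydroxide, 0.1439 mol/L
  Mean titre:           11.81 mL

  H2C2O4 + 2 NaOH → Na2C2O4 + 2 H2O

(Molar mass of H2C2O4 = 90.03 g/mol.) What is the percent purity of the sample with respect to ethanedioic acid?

n(NaOH) per titration = 0.01181 × 0.1439 = 1.699 × 10^-3 mol
From the 1:2 ratio, n(H2C2O4) in each aliquot = 1/2 × 1.699 × 10^-3 = 8.497 × 10^-4 mol
n(H2C2O4) in the whole flask = 8.497 × 10^-4 × 200.0/50.00 = 3.399 × 10^-3 mol
mass of H2C2O4 = 3.399 × 10^-3 × 90.03 = 0.3060 g
% H2C2O4 = 0.3060 / 0.4103 × 100 = 74.58 %

74.58 %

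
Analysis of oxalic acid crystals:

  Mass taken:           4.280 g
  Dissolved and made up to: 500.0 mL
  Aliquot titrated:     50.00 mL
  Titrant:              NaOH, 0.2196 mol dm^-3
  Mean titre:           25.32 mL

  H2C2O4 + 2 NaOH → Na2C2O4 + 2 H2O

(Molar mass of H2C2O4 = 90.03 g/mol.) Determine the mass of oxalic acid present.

n(NaOH) per titration = 0.02532 × 0.2196 = 5.560 × 10^-3 mol
From the 1:2 ratio, n(H2C2O4) in each aliquot = 1/2 × 5.560 × 10^-3 = 2.780 × 10^-3 mol
n(H2C2O4) in the whole flask = 2.780 × 10^-3 × 500.0/50.00 = 0.02780 mol
mass of H2C2O4 = 0.02780 × 90.03 = 2.503 g

2.503 g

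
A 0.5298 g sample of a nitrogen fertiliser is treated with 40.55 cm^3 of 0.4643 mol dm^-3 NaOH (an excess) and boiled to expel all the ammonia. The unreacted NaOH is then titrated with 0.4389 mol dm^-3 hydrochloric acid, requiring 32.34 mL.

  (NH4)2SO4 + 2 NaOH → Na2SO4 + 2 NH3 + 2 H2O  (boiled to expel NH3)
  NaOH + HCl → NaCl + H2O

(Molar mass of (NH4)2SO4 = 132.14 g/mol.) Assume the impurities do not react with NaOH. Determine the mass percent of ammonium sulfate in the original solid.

57.78 %

n(NaOH) added = 0.04055 × 0.4643 = 0.01883 mol
n(HCl) used in back-titration = 0.03234 × 0.4389 = 0.01419 mol
n(NaOH) left over = 0.01419 mol (1:1 ratio)
n(NaOH) consumed by analyte = 0.01883 − 0.01419 = 4.633 × 10^-3 mol
From the 1:2 ratio, n((NH4)2SO4) = 1/2 × 4.633 × 10^-3 = 2.317 × 10^-3 mol
mass of (NH4)2SO4 = 2.317 × 10^-3 × 132.14 = 0.3061 g
% (NH4)2SO4 = 0.3061 / 0.5298 × 100 = 57.78 %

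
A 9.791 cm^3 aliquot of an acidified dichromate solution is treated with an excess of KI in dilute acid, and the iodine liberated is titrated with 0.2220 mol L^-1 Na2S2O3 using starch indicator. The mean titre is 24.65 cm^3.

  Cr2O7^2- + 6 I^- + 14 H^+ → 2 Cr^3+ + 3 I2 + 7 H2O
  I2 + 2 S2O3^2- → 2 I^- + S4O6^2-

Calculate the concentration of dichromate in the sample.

n(S2O3^2-) = 0.02465 × 0.2220 = 5.472 × 10^-3 mol
n(I2) = n(S2O3^2-)/2 = 2.736 × 10^-3 mol
From the 1:3 ratio, n(Cr2O7^2-) in the aliquot = 1/3 × 2.736 × 10^-3 = 9.120 × 10^-4 mol
[Cr2O7^2-] = 9.120 × 10^-4 / 0.009791 = 0.09315 mol/L

0.09315 mol/L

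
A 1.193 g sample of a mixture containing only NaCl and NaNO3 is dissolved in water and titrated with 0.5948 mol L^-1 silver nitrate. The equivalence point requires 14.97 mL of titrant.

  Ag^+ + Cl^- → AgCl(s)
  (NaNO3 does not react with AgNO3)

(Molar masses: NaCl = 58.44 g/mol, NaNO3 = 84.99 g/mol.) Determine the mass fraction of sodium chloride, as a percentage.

43.62 %

n(AgNO3) = 0.01497 × 0.5948 = 8.904 × 10^-3 mol
Let x = n(NaCl), y = n(NaNO3).
Titrant: 1x = 8.904 × 10^-3;  mass: 58.44x + 84.99y = 1.193
Solving, x = 8.904 × 10^-3 mol, y = 7.914 × 10^-3 mol
mass of NaCl = 8.904 × 10^-3 × 58.44 = 0.5204 g
% NaCl = 0.5204 / 1.193 × 100 = 43.62 %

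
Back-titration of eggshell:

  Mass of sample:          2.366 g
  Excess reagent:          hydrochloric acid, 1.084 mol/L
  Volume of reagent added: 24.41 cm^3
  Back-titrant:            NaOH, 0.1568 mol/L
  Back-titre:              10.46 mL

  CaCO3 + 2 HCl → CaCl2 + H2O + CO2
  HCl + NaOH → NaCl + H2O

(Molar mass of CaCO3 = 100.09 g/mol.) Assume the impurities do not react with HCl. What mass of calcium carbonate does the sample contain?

n(HCl) added = 0.02441 × 1.084 = 0.02646 mol
n(NaOH) used in back-titration = 0.01046 × 0.1568 = 1.640 × 10^-3 mol
n(HCl) left over = 1.640 × 10^-3 mol (1:1 ratio)
n(HCl) consumed by analyte = 0.02646 − 1.640 × 10^-3 = 0.02482 mol
From the 1:2 ratio, n(CaCO3) = 1/2 × 0.02482 = 0.01241 mol
mass of CaCO3 = 0.01241 × 100.09 = 1.242 g

1.242 g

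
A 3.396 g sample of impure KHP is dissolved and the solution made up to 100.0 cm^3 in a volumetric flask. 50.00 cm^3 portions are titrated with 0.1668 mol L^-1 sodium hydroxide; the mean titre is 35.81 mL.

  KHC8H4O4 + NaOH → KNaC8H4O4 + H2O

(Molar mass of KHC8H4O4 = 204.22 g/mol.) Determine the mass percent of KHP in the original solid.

n(NaOH) per titration = 0.03581 × 0.1668 = 5.973 × 10^-3 mol
n(KHC8H4O4) in each aliquot = 5.973 × 10^-3 mol (1:1 ratio)
n(KHC8H4O4) in the whole flask = 5.973 × 10^-3 × 100.0/50.00 = 0.01195 mol
mass of KHC8H4O4 = 0.01195 × 204.22 = 2.440 g
% KHC8H4O4 = 2.440 / 3.396 × 100 = 71.84 %

71.84 %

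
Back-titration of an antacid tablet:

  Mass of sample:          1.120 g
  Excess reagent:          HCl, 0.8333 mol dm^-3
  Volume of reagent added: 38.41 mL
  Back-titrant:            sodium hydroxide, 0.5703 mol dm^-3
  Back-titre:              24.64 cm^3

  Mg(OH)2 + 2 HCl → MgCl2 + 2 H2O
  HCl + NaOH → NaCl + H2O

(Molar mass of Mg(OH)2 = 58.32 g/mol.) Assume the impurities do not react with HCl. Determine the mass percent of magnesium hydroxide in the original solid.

n(HCl) added = 0.03841 × 0.8333 = 0.03201 mol
n(NaOH) used in back-titration = 0.02464 × 0.5703 = 0.01405 mol
n(HCl) left over = 0.01405 mol (1:1 ratio)
n(HCl) consumed by analyte = 0.03201 − 0.01405 = 0.01795 mol
From the 1:2 ratio, n(Mg(OH)2) = 1/2 × 0.01795 = 8.977 × 10^-3 mol
mass of Mg(OH)2 = 8.977 × 10^-3 × 58.32 = 0.5236 g
% Mg(OH)2 = 0.5236 / 1.120 × 100 = 46.75 %

46.75 %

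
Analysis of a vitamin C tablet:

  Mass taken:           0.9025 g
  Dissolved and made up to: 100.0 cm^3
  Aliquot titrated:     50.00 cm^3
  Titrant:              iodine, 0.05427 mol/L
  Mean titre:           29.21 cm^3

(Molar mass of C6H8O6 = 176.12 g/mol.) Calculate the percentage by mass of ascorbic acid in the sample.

C6H8O6 + I2 → C6H6O6 + 2 HI
n(I2) per titration = 0.02921 × 0.05427 = 1.585 × 10^-3 mol
n(C6H8O6) in each aliquot = 1.585 × 10^-3 mol (1:1 ratio)
n(C6H8O6) in the whole flask = 1.585 × 10^-3 × 100.0/50.00 = 3.170 × 10^-3 mol
mass of C6H8O6 = 3.170 × 10^-3 × 176.12 = 0.5584 g
% C6H8O6 = 0.5584 / 0.9025 × 100 = 61.87 %

61.87 %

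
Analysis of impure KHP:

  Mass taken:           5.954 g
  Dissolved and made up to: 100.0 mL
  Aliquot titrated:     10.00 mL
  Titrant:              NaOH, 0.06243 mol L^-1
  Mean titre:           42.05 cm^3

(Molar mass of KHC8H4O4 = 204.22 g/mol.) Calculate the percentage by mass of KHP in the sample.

KHC8H4O4 + NaOH → KNaC8H4O4 + H2O
n(NaOH) per titration = 0.04205 × 0.06243 = 2.625 × 10^-3 mol
n(KHC8H4O4) in each aliquot = 2.625 × 10^-3 mol (1:1 ratio)
n(KHC8H4O4) in the whole flask = 2.625 × 10^-3 × 100.0/10.00 = 0.02625 mol
mass of KHC8H4O4 = 0.02625 × 204.22 = 5.361 g
% KHC8H4O4 = 5.361 / 5.954 × 100 = 90.04 %

90.04 %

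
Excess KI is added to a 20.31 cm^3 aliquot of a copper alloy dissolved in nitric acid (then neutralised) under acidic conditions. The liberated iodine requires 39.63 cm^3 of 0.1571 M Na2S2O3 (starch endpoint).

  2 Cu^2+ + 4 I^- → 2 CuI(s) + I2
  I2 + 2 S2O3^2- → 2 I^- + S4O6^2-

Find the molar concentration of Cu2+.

n(S2O3^2-) = 0.03963 × 0.1571 = 6.226 × 10^-3 mol
n(I2) = n(S2O3^2-)/2 = 3.113 × 10^-3 mol
From the 2:1 ratio, n(Cu2+) in the aliquot = 2/1 × 3.113 × 10^-3 = 6.226 × 10^-3 mol
[Cu2+] = 6.226 × 10^-3 / 0.02031 = 0.3065 mol/L

0.3065 M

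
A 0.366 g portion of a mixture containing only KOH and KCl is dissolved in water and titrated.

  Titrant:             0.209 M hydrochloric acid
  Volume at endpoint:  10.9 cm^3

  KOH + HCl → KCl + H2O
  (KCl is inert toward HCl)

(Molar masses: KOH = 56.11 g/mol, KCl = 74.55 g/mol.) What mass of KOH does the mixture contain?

0.128 g

n(HCl) = 0.0109 × 0.209 = 2.28 × 10^-3 mol
Let x = n(KOH), y = n(KCl).
Titrant: 1x = 2.28 × 10^-3;  mass: 56.11x + 74.55y = 0.366
Solving, x = 2.28 × 10^-3 mol, y = 3.19 × 10^-3 mol
mass of KOH = 2.28 × 10^-3 × 56.11 = 0.128 g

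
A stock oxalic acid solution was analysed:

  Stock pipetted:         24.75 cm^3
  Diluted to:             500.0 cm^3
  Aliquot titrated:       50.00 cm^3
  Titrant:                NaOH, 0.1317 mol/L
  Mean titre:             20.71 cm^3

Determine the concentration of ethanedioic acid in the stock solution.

0.5510 mol/L

H2C2O4 + 2 NaOH → Na2C2O4 + 2 H2O
n(NaOH) = 0.02071 × 0.1317 = 2.728 × 10^-3 mol
From the 1:2 ratio, n(H2C2O4) in the aliquot = 1/2 × 2.728 × 10^-3 = 1.364 × 10^-3 mol
[H2C2O4]_dilute = 1.364 × 10^-3 / 0.05000 = 0.02728 mol/L
Dilution factor = 500.0 / 24.75 = 20.20
[H2C2O4]_stock = 0.02728 × 20.20 = 0.5510 mol/L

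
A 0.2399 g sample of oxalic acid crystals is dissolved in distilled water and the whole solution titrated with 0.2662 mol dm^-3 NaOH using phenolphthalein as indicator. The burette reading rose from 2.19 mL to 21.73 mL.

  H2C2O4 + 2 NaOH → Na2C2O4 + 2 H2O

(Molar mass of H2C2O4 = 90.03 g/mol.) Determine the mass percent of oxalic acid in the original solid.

97.60 %

n(NaOH) = 0.01954 L × 0.2662 mol/L = 5.202 × 10^-3 mol
From the 1:2 ratio, n(H2C2O4) = 1/2 × 5.202 × 10^-3 = 2.601 × 10^-3 mol
mass of H2C2O4 = 2.601 × 10^-3 × 90.03 g/mol = 0.2341 g
% H2C2O4 = 0.2341 / 0.2399 × 100 = 97.60 %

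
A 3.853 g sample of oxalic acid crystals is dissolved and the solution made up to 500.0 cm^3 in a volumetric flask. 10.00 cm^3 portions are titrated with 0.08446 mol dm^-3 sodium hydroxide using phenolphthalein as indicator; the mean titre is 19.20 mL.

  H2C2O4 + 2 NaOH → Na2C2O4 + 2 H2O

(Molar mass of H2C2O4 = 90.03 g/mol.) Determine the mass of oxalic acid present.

n(NaOH) per titration = 0.01920 × 0.08446 = 1.622 × 10^-3 mol
From the 1:2 ratio, n(H2C2O4) in each aliquot = 1/2 × 1.622 × 10^-3 = 8.108 × 10^-4 mol
n(H2C2O4) in the whole flask = 8.108 × 10^-4 × 500.0/10.00 = 0.04054 mol
mass of H2C2O4 = 0.04054 × 90.03 = 3.650 g

3.650 g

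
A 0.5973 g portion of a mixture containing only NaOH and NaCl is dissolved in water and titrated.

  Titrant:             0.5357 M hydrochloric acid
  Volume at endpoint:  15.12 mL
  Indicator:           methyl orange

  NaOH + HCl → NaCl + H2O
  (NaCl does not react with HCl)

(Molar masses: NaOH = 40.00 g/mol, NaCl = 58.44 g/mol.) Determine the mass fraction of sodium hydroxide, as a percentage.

54.24 %

n(HCl) = 0.01512 × 0.5357 = 8.100 × 10^-3 mol
Let x = n(NaOH), y = n(NaCl).
Titrant: 1x = 8.100 × 10^-3;  mass: 40.00x + 58.44y = 0.5973
Solving, x = 8.100 × 10^-3 mol, y = 4.677 × 10^-3 mol
mass of NaOH = 8.100 × 10^-3 × 40.00 = 0.3240 g
% NaOH = 0.3240 / 0.5973 × 100 = 54.24 %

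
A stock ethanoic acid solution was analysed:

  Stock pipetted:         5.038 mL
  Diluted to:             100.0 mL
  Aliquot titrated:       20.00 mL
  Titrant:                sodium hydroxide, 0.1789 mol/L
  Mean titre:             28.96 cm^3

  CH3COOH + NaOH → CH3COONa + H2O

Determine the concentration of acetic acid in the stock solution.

n(NaOH) = 0.02896 × 0.1789 = 5.181 × 10^-3 mol
n(CH3COOH) in the aliquot = 5.181 × 10^-3 mol (1:1 ratio)
[CH3COOH]_dilute = 5.181 × 10^-3 / 0.02000 = 0.2590 mol/L
Dilution factor = 100.0 / 5.038 = 19.85
[CH3COOH]_stock = 0.2590 × 19.85 = 5.142 mol/L

5.142 mol/L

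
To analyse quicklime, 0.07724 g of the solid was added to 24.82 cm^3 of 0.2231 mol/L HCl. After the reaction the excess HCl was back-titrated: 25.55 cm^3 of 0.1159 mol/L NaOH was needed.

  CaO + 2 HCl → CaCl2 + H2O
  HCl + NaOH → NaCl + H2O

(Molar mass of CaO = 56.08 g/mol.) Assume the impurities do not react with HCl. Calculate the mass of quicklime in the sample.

0.07223 g

n(HCl) added = 0.02482 × 0.2231 = 5.537 × 10^-3 mol
n(NaOH) used in back-titration = 0.02555 × 0.1159 = 2.961 × 10^-3 mol
n(HCl) left over = 2.961 × 10^-3 mol (1:1 ratio)
n(HCl) consumed by analyte = 5.537 × 10^-3 − 2.961 × 10^-3 = 2.576 × 10^-3 mol
From the 1:2 ratio, n(CaO) = 1/2 × 2.576 × 10^-3 = 1.288 × 10^-3 mol
mass of CaO = 1.288 × 10^-3 × 56.08 = 0.07223 g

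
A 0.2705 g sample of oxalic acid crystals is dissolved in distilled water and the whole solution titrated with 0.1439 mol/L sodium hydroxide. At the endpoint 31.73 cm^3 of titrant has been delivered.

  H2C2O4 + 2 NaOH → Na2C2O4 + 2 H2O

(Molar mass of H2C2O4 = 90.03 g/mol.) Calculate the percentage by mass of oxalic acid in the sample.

75.98 %

n(NaOH) = 0.03173 L × 0.1439 mol/L = 4.566 × 10^-3 mol
From the 1:2 ratio, n(H2C2O4) = 1/2 × 4.566 × 10^-3 = 2.283 × 10^-3 mol
mass of H2C2O4 = 2.283 × 10^-3 × 90.03 g/mol = 0.2055 g
% H2C2O4 = 0.2055 / 0.2705 × 100 = 75.98 %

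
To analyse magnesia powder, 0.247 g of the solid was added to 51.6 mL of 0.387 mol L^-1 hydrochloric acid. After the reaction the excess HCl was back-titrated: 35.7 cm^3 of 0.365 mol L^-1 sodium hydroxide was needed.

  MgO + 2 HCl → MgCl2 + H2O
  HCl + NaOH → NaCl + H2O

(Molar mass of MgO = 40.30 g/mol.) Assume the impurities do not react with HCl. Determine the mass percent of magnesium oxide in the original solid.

n(HCl) added = 0.0516 × 0.387 = 0.0200 mol
n(NaOH) used in back-titration = 0.0357 × 0.365 = 0.0130 mol
n(HCl) left over = 0.0130 mol (1:1 ratio)
n(HCl) consumed by analyte = 0.0200 − 0.0130 = 6.94 × 10^-3 mol
From the 1:2 ratio, n(MgO) = 1/2 × 6.94 × 10^-3 = 3.47 × 10^-3 mol
mass of MgO = 3.47 × 10^-3 × 40.30 = 0.140 g
% MgO = 0.140 / 0.247 × 100 = 56.6 %

56.6 %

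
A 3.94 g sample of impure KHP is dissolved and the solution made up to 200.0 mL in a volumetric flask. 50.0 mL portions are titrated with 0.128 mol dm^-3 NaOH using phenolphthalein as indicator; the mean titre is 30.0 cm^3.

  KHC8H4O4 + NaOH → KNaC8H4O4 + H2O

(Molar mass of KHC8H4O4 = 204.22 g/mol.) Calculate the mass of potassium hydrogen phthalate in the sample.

3.14 g

n(NaOH) per titration = 0.0300 × 0.128 = 3.84 × 10^-3 mol
n(KHC8H4O4) in each aliquot = 3.84 × 10^-3 mol (1:1 ratio)
n(KHC8H4O4) in the whole flask = 3.84 × 10^-3 × 200.0/50.0 = 0.0154 mol
mass of KHC8H4O4 = 0.0154 × 204.22 = 3.14 g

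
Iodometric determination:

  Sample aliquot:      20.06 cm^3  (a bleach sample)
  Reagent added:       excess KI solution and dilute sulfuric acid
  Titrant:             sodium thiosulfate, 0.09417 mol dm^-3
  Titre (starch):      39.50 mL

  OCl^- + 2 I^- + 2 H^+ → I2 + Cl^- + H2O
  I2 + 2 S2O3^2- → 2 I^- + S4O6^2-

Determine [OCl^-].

n(S2O3^2-) = 0.03950 × 0.09417 = 3.720 × 10^-3 mol
n(I2) = n(S2O3^2-)/2 = 1.860 × 10^-3 mol
n(OCl^-) in the aliquot = 1.860 × 10^-3 mol (1:1 ratio)
[OCl^-] = 1.860 × 10^-3 / 0.02006 = 0.09271 mol/L

0.09271 mol/L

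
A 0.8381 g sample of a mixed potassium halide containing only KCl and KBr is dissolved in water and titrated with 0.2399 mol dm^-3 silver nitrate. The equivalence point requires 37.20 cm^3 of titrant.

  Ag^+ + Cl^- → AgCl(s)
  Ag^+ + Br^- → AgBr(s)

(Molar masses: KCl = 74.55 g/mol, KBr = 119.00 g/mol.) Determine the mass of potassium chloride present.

n(AgNO3) = 0.03720 × 0.2399 = 8.924 × 10^-3 mol
Let x = n(KCl), y = n(KBr).
Titrant: 1x + 1y = 8.924 × 10^-3;  mass: 74.55x + 119.00y = 0.8381
Solving, x = 5.037 × 10^-3 mol, y = 3.887 × 10^-3 mol
mass of KCl = 5.037 × 10^-3 × 74.55 = 0.3755 g

0.3755 g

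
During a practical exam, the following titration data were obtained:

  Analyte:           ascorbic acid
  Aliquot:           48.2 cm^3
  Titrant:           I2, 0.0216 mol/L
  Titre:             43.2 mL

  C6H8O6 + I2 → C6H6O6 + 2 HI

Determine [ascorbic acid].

0.0194 mol/L

n(I2) = 0.0432 L × 0.0216 mol/L = 9.33 × 10^-4 mol
n(C6H8O6) = 9.33 × 10^-4 mol (1:1 mole ratio)
[C6H8O6] = 9.33 × 10^-4 mol / 0.0482 L = 0.0194 mol/L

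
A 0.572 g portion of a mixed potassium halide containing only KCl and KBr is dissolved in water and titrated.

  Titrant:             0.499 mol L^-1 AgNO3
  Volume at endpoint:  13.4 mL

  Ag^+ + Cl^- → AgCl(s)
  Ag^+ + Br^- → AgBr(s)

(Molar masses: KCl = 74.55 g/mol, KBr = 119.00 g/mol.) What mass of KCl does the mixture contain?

n(AgNO3) = 0.0134 × 0.499 = 6.69 × 10^-3 mol
Let x = n(KCl), y = n(KBr).
Titrant: 1x + 1y = 6.69 × 10^-3;  mass: 74.55x + 119.00y = 0.572
Solving, x = 5.03 × 10^-3 mol, y = 1.65 × 10^-3 mol
mass of KCl = 5.03 × 10^-3 × 74.55 = 0.375 g

0.375 g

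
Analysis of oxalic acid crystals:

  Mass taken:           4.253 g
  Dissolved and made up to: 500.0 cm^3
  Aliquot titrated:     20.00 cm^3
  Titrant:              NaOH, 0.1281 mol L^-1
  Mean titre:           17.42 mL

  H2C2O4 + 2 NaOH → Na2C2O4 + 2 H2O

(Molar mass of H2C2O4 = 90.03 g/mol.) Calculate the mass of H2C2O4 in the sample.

2.511 g

n(NaOH) per titration = 0.01742 × 0.1281 = 2.232 × 10^-3 mol
From the 1:2 ratio, n(H2C2O4) in each aliquot = 1/2 × 2.232 × 10^-3 = 1.116 × 10^-3 mol
n(H2C2O4) in the whole flask = 1.116 × 10^-3 × 500.0/20.00 = 0.02789 mol
mass of H2C2O4 = 0.02789 × 90.03 = 2.511 g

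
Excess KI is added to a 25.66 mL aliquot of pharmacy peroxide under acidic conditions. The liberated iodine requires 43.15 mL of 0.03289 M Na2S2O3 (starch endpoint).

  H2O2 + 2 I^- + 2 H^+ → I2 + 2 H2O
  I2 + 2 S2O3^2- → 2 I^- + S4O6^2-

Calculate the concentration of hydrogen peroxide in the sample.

0.02765 M

n(S2O3^2-) = 0.04315 × 0.03289 = 1.419 × 10^-3 mol
n(I2) = n(S2O3^2-)/2 = 7.096 × 10^-4 mol
n(H2O2) in the aliquot = 7.096 × 10^-4 mol (1:1 ratio)
[H2O2] = 7.096 × 10^-4 / 0.02566 = 0.02765 mol/L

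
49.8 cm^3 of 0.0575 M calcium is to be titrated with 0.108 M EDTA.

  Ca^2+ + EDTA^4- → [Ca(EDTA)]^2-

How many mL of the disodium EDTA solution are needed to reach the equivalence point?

n(Ca2+) = 0.0498 L × 0.0575 mol/L = 2.86 × 10^-3 mol
n(EDTA) = 2.86 × 10^-3 mol (1:1 stoichiometry)
V(EDTA) = 2.86 × 10^-3 mol / 0.108 mol/L = 0.0265 L = 26.5 mL

26.5 mL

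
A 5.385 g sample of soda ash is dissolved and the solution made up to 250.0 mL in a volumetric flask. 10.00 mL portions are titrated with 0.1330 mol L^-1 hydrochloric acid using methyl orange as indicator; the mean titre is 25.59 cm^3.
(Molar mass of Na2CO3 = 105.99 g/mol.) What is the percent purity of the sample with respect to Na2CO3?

83.74 %

Na2CO3 + 2 HCl → 2 NaCl + H2O + CO2
n(HCl) per titration = 0.02559 × 0.1330 = 3.403 × 10^-3 mol
From the 1:2 ratio, n(Na2CO3) in each aliquot = 1/2 × 3.403 × 10^-3 = 1.702 × 10^-3 mol
n(Na2CO3) in the whole flask = 1.702 × 10^-3 × 250.0/10.00 = 0.04254 mol
mass of Na2CO3 = 0.04254 × 105.99 = 4.509 g
% Na2CO3 = 4.509 / 5.385 × 100 = 83.74 %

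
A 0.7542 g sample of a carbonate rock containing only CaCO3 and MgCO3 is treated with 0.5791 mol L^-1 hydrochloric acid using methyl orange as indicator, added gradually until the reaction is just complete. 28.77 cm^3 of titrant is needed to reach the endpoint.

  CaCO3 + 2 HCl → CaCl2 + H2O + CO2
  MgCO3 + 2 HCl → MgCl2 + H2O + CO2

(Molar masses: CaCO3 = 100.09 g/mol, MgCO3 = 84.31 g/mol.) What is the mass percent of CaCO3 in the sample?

n(HCl) = 0.02877 × 0.5791 = 0.01666 mol
Let x = n(CaCO3), y = n(MgCO3).
Titrant: 2x + 2y = 0.01666;  mass: 100.09x + 84.31y = 0.7542
Solving, x = 3.287 × 10^-3 mol, y = 5.043 × 10^-3 mol
mass of CaCO3 = 3.287 × 10^-3 × 100.09 = 0.3290 g
% CaCO3 = 0.3290 / 0.7542 × 100 = 43.62 %

43.62 %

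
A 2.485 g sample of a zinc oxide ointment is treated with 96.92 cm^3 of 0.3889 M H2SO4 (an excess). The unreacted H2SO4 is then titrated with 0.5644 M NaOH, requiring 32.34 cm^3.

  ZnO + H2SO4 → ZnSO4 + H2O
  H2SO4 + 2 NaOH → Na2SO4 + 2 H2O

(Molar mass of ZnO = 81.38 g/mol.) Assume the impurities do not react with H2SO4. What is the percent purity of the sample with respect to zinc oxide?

93.55 %

n(H2SO4) added = 0.09692 × 0.3889 = 0.03769 mol
n(NaOH) used in back-titration = 0.03234 × 0.5644 = 0.01825 mol
From the 1:2 ratio, n(H2SO4) left over = 1/2 × 0.01825 = 9.126 × 10^-3 mol
n(H2SO4) consumed by analyte = 0.03769 − 9.126 × 10^-3 = 0.02857 mol
n(ZnO) = 0.02857 mol (1:1 ratio)
mass of ZnO = 0.02857 × 81.38 = 2.325 g
% ZnO = 2.325 / 2.485 × 100 = 93.55 %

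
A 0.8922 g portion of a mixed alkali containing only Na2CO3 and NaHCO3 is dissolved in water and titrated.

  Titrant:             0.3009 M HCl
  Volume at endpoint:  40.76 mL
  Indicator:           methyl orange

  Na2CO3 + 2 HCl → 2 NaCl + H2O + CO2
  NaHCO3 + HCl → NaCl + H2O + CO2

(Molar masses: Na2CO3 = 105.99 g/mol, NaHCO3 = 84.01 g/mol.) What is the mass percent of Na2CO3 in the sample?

n(HCl) = 0.04076 × 0.3009 = 0.01226 mol
Let x = n(Na2CO3), y = n(NaHCO3).
Titrant: 2x + 1y = 0.01226;  mass: 105.99x + 84.01y = 0.8922
Solving, x = 2.227 × 10^-3 mol, y = 7.810 × 10^-3 mol
mass of Na2CO3 = 2.227 × 10^-3 × 105.99 = 0.2361 g
% Na2CO3 = 0.2361 / 0.8922 × 100 = 26.46 %

26.46 %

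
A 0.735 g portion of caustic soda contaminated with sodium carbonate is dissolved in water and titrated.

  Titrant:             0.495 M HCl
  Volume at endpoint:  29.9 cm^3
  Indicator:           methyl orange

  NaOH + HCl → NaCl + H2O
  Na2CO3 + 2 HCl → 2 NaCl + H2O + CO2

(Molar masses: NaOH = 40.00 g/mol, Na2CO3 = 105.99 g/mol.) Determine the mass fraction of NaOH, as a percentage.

20.7 %

n(HCl) = 0.0299 × 0.495 = 0.0148 mol
Let x = n(NaOH), y = n(Na2CO3).
Titrant: 1x + 2y = 0.0148;  mass: 40.00x + 105.99y = 0.735
Solving, x = 3.80 × 10^-3 mol, y = 5.50 × 10^-3 mol
mass of NaOH = 3.80 × 10^-3 × 40.00 = 0.152 g
% NaOH = 0.152 / 0.735 × 100 = 20.7 %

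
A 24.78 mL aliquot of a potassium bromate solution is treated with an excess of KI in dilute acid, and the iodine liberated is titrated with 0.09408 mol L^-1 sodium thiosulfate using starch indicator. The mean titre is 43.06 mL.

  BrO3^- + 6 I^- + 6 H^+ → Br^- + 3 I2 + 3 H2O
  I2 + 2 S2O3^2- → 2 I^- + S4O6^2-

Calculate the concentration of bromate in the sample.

n(S2O3^2-) = 0.04306 × 0.09408 = 4.051 × 10^-3 mol
n(I2) = n(S2O3^2-)/2 = 2.026 × 10^-3 mol
From the 1:3 ratio, n(BrO3^-) in the aliquot = 1/3 × 2.026 × 10^-3 = 6.752 × 10^-4 mol
[BrO3^-] = 6.752 × 10^-4 / 0.02478 = 0.02725 mol/L

0.02725 mol/L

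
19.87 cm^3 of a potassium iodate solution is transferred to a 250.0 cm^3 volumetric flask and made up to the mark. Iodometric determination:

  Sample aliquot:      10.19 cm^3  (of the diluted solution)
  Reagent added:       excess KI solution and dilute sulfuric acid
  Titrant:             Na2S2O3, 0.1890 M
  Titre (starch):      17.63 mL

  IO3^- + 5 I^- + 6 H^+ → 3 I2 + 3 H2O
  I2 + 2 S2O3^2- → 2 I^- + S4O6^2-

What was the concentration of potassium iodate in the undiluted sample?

0.6857 M

n(S2O3^2-) = 0.01763 × 0.1890 = 3.332 × 10^-3 mol
n(I2) = n(S2O3^2-)/2 = 1.666 × 10^-3 mol
From the 1:3 ratio, n(IO3^-) in the aliquot = 1/3 × 1.666 × 10^-3 = 5.553 × 10^-4 mol
[IO3^-]_dilute = 5.553 × 10^-4 / 0.01019 = 0.05450 mol/L
[IO3^-]_original = 0.05450 × 250.0/19.87 = 0.6857 mol/L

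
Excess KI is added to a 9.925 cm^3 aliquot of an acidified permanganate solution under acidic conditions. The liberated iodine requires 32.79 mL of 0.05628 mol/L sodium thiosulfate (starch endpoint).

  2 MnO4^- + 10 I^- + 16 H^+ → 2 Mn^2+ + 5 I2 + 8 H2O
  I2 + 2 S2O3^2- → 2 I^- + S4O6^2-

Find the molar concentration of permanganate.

n(S2O3^2-) = 0.03279 × 0.05628 = 1.845 × 10^-3 mol
n(I2) = n(S2O3^2-)/2 = 9.227 × 10^-4 mol
From the 2:5 ratio, n(MnO4^-) in the aliquot = 2/5 × 9.227 × 10^-4 = 3.691 × 10^-4 mol
[MnO4^-] = 3.691 × 10^-4 / 0.009925 = 0.03719 mol/L

0.03719 mol/L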